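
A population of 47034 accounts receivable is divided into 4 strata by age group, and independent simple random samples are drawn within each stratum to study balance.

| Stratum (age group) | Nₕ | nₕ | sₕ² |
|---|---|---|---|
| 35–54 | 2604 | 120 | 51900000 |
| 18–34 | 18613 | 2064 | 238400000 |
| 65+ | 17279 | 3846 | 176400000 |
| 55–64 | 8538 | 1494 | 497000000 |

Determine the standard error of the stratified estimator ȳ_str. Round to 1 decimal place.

Var(ȳ_str) = Σₕ Wₕ²(1 − fₕ)sₕ²/nₕ with Wₕ = Nₕ/N, N = 47034.
35–54: Wₕ = 0.05536420; term = 0.05536420²·(1 − 0.04608295)·51900000/120 = 1264.6049.
18–34: Wₕ = 0.39573500; term = 0.39573500²·(1 − 0.11089024)·238400000/2064 = 16082.77.
65+: Wₕ = 0.36737254; term = 0.36737254²·(1 − 0.22258233)·176400000/3846 = 4812.3487.
55–64: Wₕ = 0.18152826; term = 0.18152826²·(1 − 0.17498243)·497000000/1494 = 9043.9356.
Sum = 31203.659.
SE = √(31203.659) = 176.6.

176.6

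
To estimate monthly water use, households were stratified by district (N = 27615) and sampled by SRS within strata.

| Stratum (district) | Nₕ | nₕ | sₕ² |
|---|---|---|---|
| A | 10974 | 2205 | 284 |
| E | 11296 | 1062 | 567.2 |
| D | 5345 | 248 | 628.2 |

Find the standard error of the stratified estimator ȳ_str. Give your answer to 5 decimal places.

0.43326

Var(ȳ_str) = Σₕ Wₕ²(1 − fₕ)sₕ²/nₕ with Wₕ = Nₕ/N, N = 27615.
A: Wₕ = 0.39739272; term = 0.39739272²·(1 − 0.20092947)·284/2205 = 0.016253043.
E: Wₕ = 0.40905305; term = 0.40905305²·(1 − 0.09401558)·567.2/1062 = 0.080963953.
D: Wₕ = 0.19355423; term = 0.19355423²·(1 − 0.04639850)·628.2/248 = 0.090493732.
Sum = 0.18771073.
SE = √(0.18771073) = 0.43326.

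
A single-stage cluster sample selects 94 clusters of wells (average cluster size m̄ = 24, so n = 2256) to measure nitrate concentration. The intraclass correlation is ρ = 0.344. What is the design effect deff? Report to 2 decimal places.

deff = 1 + (24 − 1)·0.344 = 1 + 7.912 = 8.912.

8.91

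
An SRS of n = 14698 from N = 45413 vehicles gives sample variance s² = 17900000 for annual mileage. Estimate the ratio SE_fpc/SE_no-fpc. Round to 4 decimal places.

0.8224

f = n/N = 14698/45413 = 0.32365182.
SE_no-fpc = √(s²/n) = 34.897747; SE_fpc = √((1−f)s²/n) = 28.700044.
Ratio = √(1−f) = 0.82240390.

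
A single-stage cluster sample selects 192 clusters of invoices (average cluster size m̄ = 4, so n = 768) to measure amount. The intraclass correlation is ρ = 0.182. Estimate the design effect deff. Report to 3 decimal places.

deff = 1 + (4 − 1)·0.182 = 1 + 0.546 = 1.546.

1.546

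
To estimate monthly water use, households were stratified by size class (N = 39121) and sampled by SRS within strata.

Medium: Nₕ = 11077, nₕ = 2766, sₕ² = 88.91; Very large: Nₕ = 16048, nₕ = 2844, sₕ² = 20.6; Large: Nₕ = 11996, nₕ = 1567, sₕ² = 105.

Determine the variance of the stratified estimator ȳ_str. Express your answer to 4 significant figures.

0.008414

Var(ȳ_str) = Σₕ Wₕ²(1 − fₕ)sₕ²/nₕ with Wₕ = Nₕ/N, N = 39121.
Medium: Wₕ = 0.28314716; term = 0.28314716²·(1 − 0.24970660)·88.91/2766 = 0.0019335436.
Very large: Wₕ = 0.41021446; term = 0.41021446²·(1 − 0.17721834)·20.6/2844 = 0.0010028689.
Large: Wₕ = 0.30663838; term = 0.30663838²·(1 − 0.13062688)·105/1567 = 0.005477464.
Sum = 0.0084138765.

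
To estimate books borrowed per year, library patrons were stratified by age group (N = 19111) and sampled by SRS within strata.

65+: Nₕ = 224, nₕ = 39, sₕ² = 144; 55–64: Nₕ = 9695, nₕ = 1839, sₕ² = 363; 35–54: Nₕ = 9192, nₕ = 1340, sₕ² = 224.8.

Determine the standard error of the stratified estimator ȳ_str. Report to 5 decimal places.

Var(ȳ_str) = Σₕ Wₕ²(1 − fₕ)sₕ²/nₕ with Wₕ = Nₕ/N, N = 19111.
65+: Wₕ = 0.01172100; term = 0.01172100²·(1 − 0.17410714)·144/39 = 4.1893901 × 10^-4.
55–64: Wₕ = 0.50729946; term = 0.50729946²·(1 − 0.18968540)·363/1839 = 0.041163032.
35–54: Wₕ = 0.48097954; term = 0.48097954²·(1 − 0.14577894)·224.8/1340 = 0.033152401.
Sum = 0.074734372.
SE = √(0.074734372) = 0.27338.

0.27338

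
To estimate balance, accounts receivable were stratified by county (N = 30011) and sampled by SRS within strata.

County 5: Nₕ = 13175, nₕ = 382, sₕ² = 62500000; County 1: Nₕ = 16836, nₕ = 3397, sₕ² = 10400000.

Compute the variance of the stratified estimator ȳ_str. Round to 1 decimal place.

31387.2

Var(ȳ_str) = Σₕ Wₕ²(1 − fₕ)sₕ²/nₕ with Wₕ = Nₕ/N, N = 30011.
County 5: Wₕ = 0.43900570; term = 0.43900570²·(1 − 0.02899431)·62500000/382 = 30618.136.
County 1: Wₕ = 0.56099430; term = 0.56099430²·(1 − 0.20177002)·10400000/3397 = 769.09986.
Sum = 31387.236.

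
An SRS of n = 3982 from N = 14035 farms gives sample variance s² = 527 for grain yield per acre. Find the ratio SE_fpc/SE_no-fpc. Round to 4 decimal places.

0.8463

f = n/N = 3982/14035 = 0.28371927.
SE_no-fpc = √(s²/n) = 0.36379329; SE_fpc = √((1−f)s²/n) = 0.30789052.
Ratio = √(1−f) = 0.84633370.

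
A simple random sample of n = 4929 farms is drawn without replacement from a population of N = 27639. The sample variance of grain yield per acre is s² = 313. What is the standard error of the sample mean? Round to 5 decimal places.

0.22842

Under SRS without replacement, Var(ȳ) = (1 − f)·s²/n with f = n/N = 4929/27639 = 0.17833496.
Var(ȳ) = (1 − 0.17833496)·313/4929 = 0.82166504·0.063501724 = 0.052177147.
SE(ȳ) = √(0.052177147) = 0.22842.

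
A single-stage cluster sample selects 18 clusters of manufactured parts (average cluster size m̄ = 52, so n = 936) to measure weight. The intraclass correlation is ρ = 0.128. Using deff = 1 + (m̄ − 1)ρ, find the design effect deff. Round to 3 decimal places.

deff = 1 + (52 − 1)·0.128 = 1 + 6.528 = 7.528.

7.528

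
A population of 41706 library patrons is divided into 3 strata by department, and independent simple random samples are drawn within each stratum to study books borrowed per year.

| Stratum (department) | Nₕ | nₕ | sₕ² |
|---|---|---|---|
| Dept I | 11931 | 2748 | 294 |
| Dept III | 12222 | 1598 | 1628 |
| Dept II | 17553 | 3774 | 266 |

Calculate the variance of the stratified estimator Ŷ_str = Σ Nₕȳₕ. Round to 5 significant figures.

1.6105 × 10^8

Var(Ŷ_str) = Σₕ Nₕ²(1 − fₕ)sₕ²/nₕ.
Dept I: 11931²·(1 − 2748/11931)·294/2748 = 1.1721739 × 10^7.
Dept III: 12222²·(1 − 1598/12222)·1628/1598 = 1.322842 × 10^8.
Dept II: 17553²·(1 − 3774/17553)·266/3774 = 1.7047033 × 10^7.
Sum = 1.6105297 × 10^8.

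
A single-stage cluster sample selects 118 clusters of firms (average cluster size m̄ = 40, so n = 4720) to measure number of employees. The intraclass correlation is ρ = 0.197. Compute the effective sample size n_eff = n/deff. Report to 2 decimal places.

deff = 1 + (40 − 1)·0.197 = 1 + 7.683 = 8.683.
n_eff = 4720 / 8.683 = 543.59.

543.59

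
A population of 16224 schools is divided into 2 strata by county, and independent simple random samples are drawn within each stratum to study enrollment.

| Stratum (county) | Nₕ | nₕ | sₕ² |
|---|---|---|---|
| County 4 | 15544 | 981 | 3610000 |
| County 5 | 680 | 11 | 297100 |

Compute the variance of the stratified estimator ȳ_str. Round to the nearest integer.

Var(ȳ_str) = Σₕ Wₕ²(1 − fₕ)sₕ²/nₕ with Wₕ = Nₕ/N, N = 16224.
County 4: Wₕ = 0.95808679; term = 0.95808679²·(1 − 0.06311117)·3610000/981 = 3164.7248.
County 5: Wₕ = 0.04191321; term = 0.04191321²·(1 − 0.01617647)·297100/11 = 46.679815.
Sum = 3211.4046.

3211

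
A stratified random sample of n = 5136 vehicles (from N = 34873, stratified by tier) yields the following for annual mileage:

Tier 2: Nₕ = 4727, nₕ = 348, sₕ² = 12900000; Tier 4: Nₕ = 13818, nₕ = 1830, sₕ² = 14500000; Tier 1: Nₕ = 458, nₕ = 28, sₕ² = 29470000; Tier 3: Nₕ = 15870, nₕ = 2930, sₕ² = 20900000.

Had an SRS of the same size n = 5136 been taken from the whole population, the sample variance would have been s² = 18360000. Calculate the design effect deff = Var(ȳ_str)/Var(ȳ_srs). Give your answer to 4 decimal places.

Var(ȳ_str) = Σ Wₕ²(1−fₕ)sₕ²/nₕ with Wₕ = Nₕ/34873:
  Tier 2: (4727/34873)²·(1−348/4727)·12900000/348 = 630.94629
  Tier 4: (13818/34873)²·(1−1830/13818)·14500000/1830 = 1079.2703
  Tier 1: (458/34873)²·(1−28/458)·29470000/28 = 170.44231
  Tier 3: (15870/34873)²·(1−2930/15870)·20900000/2930 = 1204.5123
  → Var(ȳ_str) = 3085.1712.
Var(ȳ_srs) = (1 − 5136/34873)·18360000/5136 = 3048.2845.
deff = 3085.1712 / 3048.2845 = 1.0121.

1.0121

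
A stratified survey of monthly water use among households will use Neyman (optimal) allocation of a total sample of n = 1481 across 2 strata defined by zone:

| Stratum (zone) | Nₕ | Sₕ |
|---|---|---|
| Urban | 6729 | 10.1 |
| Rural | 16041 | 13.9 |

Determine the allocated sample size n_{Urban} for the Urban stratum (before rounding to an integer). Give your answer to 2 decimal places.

Neyman allocation: nₕ = n·NₕSₕ / Σⱼ NⱼSⱼ.
Σ NⱼSⱼ = 6729·10.1 + 16041·13.9 = 290932.8.
n_{Urban} = 1481·6729·10.1 / 290932.8 = 345.97.

345.97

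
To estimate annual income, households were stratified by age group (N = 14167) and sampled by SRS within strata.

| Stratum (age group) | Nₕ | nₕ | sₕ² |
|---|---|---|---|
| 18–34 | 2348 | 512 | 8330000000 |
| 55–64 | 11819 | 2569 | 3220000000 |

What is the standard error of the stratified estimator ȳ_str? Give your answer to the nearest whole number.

1016

Var(ȳ_str) = Σₕ Wₕ²(1 − fₕ)sₕ²/nₕ with Wₕ = Nₕ/N, N = 14167.
18–34: Wₕ = 0.16573728; term = 0.16573728²·(1 − 0.21805792)·8330000000/512 = 349454.
55–64: Wₕ = 0.83426272; term = 0.83426272²·(1 − 0.21736187)·3220000000/2569 = 682744.87.
Sum = 1.0321989 × 10^6.
SE = √(1.0321989 × 10^6) = 1016.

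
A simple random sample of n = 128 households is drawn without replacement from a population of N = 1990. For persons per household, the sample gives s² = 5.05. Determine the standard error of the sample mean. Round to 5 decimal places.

0.19213

Under SRS without replacement, Var(ȳ) = (1 − f)·s²/n with f = n/N = 128/1990 = 0.06432161.
Var(ȳ) = (1 − 0.06432161)·5.05/128 = 0.93567839·0.039453125 = 0.036915437.
SE(ȳ) = √(0.036915437) = 0.19213.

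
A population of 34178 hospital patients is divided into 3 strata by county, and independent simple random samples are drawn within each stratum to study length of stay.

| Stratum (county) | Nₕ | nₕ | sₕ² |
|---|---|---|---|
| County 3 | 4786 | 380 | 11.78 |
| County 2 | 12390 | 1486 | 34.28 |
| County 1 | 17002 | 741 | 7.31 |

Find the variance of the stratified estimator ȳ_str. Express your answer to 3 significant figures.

Var(ȳ_str) = Σₕ Wₕ²(1 − fₕ)sₕ²/nₕ with Wₕ = Nₕ/N, N = 34178.
County 3: Wₕ = 0.14003160; term = 0.14003160²·(1 − 0.07939824)·11.78/380 = 5.5961016 × 10^-4.
County 2: Wₕ = 0.36251390; term = 0.36251390²·(1 − 0.11993543)·34.28/1486 = 0.0026680002.
County 1: Wₕ = 0.49745450; term = 0.49745450²·(1 − 0.04358311)·7.31/741 = 0.0023348186.
Sum = 0.005562429.

0.00556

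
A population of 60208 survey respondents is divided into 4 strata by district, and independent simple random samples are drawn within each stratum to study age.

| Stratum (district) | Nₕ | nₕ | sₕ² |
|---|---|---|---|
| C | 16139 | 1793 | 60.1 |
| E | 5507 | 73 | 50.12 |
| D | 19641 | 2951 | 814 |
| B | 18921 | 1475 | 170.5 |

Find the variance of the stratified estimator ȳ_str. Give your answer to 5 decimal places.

Var(ȳ_str) = Σₕ Wₕ²(1 − fₕ)sₕ²/nₕ with Wₕ = Nₕ/N, N = 60208.
C: Wₕ = 0.26805408; term = 0.26805408²·(1 − 0.11109734)·60.1/1793 = 0.0021408845.
E: Wₕ = 0.09146625; term = 0.09146625²·(1 − 0.01325586)·50.12/73 = 0.0056677999.
D: Wₕ = 0.32621911; term = 0.32621911²·(1 − 0.15024693)·814/2951 = 0.024944036.
B: Wₕ = 0.31426056; term = 0.31426056²·(1 − 0.07795571)·170.5/1475 = 0.010526013.
Sum = 0.043278733.

0.04328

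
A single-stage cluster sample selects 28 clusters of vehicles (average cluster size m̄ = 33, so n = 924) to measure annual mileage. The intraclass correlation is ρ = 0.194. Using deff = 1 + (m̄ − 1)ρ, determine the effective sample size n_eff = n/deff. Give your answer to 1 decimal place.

deff = 1 + (33 − 1)·0.194 = 1 + 6.208 = 7.208.
n_eff = 924 / 7.208 = 128.2.

128.2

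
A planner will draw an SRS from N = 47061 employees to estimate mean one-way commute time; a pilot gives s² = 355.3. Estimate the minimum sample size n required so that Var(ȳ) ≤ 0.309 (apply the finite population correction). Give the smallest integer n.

Without fpc, n₀ = s²/D = 355.3/0.309 = 1149.8382.
With fpc, (1 − n/N)·s²/n ≤ D requires n ≥ n₀/(1 + n₀/N) = 1149.8382/(1 + 1149.8382/47061) = 1122.4143.
Rounding up, n = 1123.

1123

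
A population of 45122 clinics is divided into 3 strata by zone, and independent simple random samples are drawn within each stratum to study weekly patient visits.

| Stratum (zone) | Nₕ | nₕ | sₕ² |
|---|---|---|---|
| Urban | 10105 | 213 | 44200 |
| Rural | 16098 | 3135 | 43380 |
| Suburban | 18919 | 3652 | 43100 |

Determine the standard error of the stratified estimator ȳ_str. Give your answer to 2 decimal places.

Var(ȳ_str) = Σₕ Wₕ²(1 − fₕ)sₕ²/nₕ with Wₕ = Nₕ/N, N = 45122.
Urban: Wₕ = 0.22394841; term = 0.22394841²·(1 − 0.02107867)·44200/213 = 10.187941.
Rural: Wₕ = 0.35676610; term = 0.35676610²·(1 − 0.19474469)·43380/3135 = 1.4182499.
Suburban: Wₕ = 0.41928549; term = 0.41928549²·(1 − 0.19303346)·43100/3652 = 1.6742554.
Sum = 13.280446.
SE = √(13.280446) = 3.64.

3.64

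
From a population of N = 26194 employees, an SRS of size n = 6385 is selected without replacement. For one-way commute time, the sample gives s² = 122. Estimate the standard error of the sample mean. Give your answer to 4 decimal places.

Under SRS without replacement, Var(ȳ) = (1 − f)·s²/n with f = n/N = 6385/26194 = 0.24375811.
Var(ȳ) = (1 − 0.24375811)·122/6385 = 0.75624189·0.019107283 = 0.014449728.
SE(ȳ) = √(0.014449728) = 0.1202.

0.1202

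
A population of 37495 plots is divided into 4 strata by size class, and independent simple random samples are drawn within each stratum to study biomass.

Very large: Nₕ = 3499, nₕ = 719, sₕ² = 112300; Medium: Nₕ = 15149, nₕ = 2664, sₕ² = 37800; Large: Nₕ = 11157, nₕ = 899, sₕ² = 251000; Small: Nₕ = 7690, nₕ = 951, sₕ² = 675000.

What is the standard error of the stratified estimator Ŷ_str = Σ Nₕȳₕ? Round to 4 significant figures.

270100

Var(Ŷ_str) = Σₕ Nₕ²(1 − fₕ)sₕ²/nₕ.
Very large: 3499²·(1 − 719/3499)·112300/719 = 1.5192862 × 10^9.
Medium: 15149²·(1 − 2664/15149)·37800/2664 = 2.6836761 × 10^9.
Large: 11157²·(1 − 899/11157)·251000/899 = 3.1953921 × 10^10.
Small: 7690²·(1 − 951/7690)·675000/951 = 3.6782823 × 10^10.
Sum = 7.2939706 × 10^10.
SE = √(7.2939706 × 10^10) = 270100.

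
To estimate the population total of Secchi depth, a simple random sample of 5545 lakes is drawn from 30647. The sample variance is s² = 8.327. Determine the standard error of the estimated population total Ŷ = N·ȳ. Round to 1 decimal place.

Var(Ŷ) = N²·Var(ȳ) = N²·(1 − n/N)·s²/n.
f = 5545/30647 = 0.18093125; Var(ȳ) = 0.81906875·8.327/5545 = 0.0012300064.
Var(Ŷ) = 30647² · 0.0012300064 = 1.1552695 × 10^6.
SE(Ŷ) = √(1.1552695 × 10^6) = 1074.8.

1074.8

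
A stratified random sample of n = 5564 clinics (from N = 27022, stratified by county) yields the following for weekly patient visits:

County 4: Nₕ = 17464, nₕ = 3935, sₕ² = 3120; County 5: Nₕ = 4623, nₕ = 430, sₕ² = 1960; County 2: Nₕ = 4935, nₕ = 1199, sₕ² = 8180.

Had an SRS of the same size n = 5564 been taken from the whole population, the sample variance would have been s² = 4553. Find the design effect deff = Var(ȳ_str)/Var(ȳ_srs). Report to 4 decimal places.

Var(ȳ_str) = Σ Wₕ²(1−fₕ)sₕ²/nₕ with Wₕ = Nₕ/27022:
  County 4: (17464/27022)²·(1−3935/17464)·3120/3935 = 0.25655725
  County 5: (4623/27022)²·(1−430/4623)·1960/430 = 0.12100446
  County 2: (4935/27022)²·(1−1199/4935)·8180/1199 = 0.17226346
  → Var(ȳ_str) = 0.54982517.
Var(ȳ_srs) = (1 − 5564/27022)·4553/5564 = 0.64980385.
deff = 0.54982517 / 0.64980385 = 0.8461.

0.8461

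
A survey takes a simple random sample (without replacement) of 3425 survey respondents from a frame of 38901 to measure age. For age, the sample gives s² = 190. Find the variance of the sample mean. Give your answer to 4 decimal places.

0.0506

Under SRS without replacement, Var(ȳ) = (1 − f)·s²/n with f = n/N = 3425/38901 = 0.08804401.
Var(ȳ) = (1 − 0.08804401)·190/3425 = 0.91195599·0.055474453 = 0.050590259.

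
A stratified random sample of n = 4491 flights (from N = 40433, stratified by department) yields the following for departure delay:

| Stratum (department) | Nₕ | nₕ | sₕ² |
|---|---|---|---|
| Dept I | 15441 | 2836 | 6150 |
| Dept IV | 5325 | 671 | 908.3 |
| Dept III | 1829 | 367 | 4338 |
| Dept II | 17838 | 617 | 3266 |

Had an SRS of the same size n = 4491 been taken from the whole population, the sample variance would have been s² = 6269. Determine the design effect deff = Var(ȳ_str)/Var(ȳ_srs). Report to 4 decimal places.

1.0418

Var(ȳ_str) = Σ Wₕ²(1−fₕ)sₕ²/nₕ with Wₕ = Nₕ/40433:
  Dept I: (15441/40433)²·(1−2836/15441)·6150/2836 = 0.25817562
  Dept IV: (5325/40433)²·(1−671/5325)·908.3/671 = 0.020520165
  Dept III: (1829/40433)²·(1−367/1829)·4338/367 = 0.019333596
  Dept II: (17838/40433)²·(1−617/17838)·3266/617 = 0.99463471
  → Var(ȳ_str) = 1.2926641.
Var(ȳ_srs) = (1 − 4491/40433)·6269/4491 = 1.2408563.
deff = 1.2926641 / 1.2408563 = 1.0418.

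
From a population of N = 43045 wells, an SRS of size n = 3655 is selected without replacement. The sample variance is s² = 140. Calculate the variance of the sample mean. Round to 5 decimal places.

Under SRS without replacement, Var(ȳ) = (1 − f)·s²/n with f = n/N = 3655/43045 = 0.08491114.
Var(ȳ) = (1 − 0.08491114)·140/3655 = 0.91508886·0.038303694 = 0.035051283.

0.03505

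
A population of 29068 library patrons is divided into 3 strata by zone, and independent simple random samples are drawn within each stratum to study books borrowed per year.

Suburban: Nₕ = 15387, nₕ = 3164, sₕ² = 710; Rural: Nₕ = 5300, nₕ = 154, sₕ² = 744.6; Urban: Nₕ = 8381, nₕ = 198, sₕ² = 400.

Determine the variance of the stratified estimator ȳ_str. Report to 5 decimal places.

0.36999

Var(ȳ_str) = Σₕ Wₕ²(1 − fₕ)sₕ²/nₕ with Wₕ = Nₕ/N, N = 29068.
Suburban: Wₕ = 0.52934498; term = 0.52934498²·(1 − 0.20562813)·710/3164 = 0.049948602.
Rural: Wₕ = 0.18233109; term = 0.18233109²·(1 − 0.02905660)·744.6/154 = 0.15606936.
Urban: Wₕ = 0.28832393; term = 0.28832393²·(1 − 0.02362487)·400/198 = 0.16397321.
Sum = 0.36999117.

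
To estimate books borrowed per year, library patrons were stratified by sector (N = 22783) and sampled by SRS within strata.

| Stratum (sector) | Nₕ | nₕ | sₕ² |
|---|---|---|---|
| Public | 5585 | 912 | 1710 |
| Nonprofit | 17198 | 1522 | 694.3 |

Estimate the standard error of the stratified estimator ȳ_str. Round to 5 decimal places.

0.57551

Var(ȳ_str) = Σₕ Wₕ²(1 − fₕ)sₕ²/nₕ with Wₕ = Nₕ/N, N = 22783.
Public: Wₕ = 0.24513892; term = 0.24513892²·(1 − 0.16329454)·1710/912 = 0.094275406.
Nonprofit: Wₕ = 0.75486108; term = 0.75486108²·(1 − 0.08849866)·694.3/1522 = 0.23693209.
Sum = 0.3312075.
SE = √(0.3312075) = 0.57551.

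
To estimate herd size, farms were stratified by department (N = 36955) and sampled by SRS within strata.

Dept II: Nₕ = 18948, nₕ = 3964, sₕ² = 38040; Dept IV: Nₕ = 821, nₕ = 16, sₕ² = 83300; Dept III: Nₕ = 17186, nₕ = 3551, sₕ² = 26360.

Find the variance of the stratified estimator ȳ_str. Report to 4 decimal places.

5.7883

Var(ȳ_str) = Σₕ Wₕ²(1 − fₕ)sₕ²/nₕ with Wₕ = Nₕ/N, N = 36955.
Dept II: Wₕ = 0.51273170; term = 0.51273170²·(1 − 0.20920414)·38040/3964 = 1.9950399.
Dept IV: Wₕ = 0.02221621; term = 0.02221621²·(1 − 0.01948843)·83300/16 = 2.519519.
Dept III: Wₕ = 0.46505209; term = 0.46505209²·(1 − 0.20662167)·26360/3551 = 1.2737326.
Sum = 5.7882915.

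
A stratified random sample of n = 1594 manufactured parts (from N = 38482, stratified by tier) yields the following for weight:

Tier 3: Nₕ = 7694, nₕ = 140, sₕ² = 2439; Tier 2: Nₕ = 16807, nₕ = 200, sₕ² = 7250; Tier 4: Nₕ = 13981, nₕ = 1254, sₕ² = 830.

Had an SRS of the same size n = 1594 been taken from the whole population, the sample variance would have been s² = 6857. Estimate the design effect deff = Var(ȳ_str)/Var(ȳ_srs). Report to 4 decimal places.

Var(ȳ_str) = Σ Wₕ²(1−fₕ)sₕ²/nₕ with Wₕ = Nₕ/38482:
  Tier 3: (7694/38482)²·(1−140/7694)·2439/140 = 0.6837505
  Tier 2: (16807/38482)²·(1−200/16807)·7250/200 = 6.8324132
  Tier 4: (13981/38482)²·(1−1254/13981)·830/1254 = 0.07952974
  → Var(ȳ_str) = 7.5956934.
Var(ȳ_srs) = (1 − 1594/38482)·6857/1594 = 4.1235694.
deff = 7.5956934 / 4.1235694 = 1.8420.

1.8420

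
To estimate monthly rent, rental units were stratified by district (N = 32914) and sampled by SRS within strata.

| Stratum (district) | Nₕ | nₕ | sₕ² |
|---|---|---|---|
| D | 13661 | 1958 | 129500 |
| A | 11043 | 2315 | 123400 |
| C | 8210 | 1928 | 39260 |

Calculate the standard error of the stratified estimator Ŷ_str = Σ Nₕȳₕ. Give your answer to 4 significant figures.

Var(Ŷ_str) = Σₕ Nₕ²(1 − fₕ)sₕ²/nₕ.
D: 13661²·(1 − 1958/13661)·129500/1958 = 1.0573938 × 10^10.
A: 11043²·(1 − 2315/11043)·123400/2315 = 5.1376673 × 10^9.
C: 8210²·(1 − 1928/8210)·39260/1928 = 1.0502298 × 10^9.
Sum = 1.6761835 × 10^10.
SE = √(1.6761835 × 10^10) = 129500.

129500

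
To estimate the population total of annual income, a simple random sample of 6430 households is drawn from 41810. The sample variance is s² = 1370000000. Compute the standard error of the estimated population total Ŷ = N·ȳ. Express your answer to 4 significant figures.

Var(Ŷ) = N²·Var(ȳ) = N²·(1 − n/N)·s²/n.
f = 6430/41810 = 0.15379096; Var(ȳ) = 0.84620904·1370000000/6430 = 180296.48.
Var(Ŷ) = 41810² · 180296.48 = 3.1517197 × 10^14.
SE(Ŷ) = √(3.1517197 × 10^14) = 1.775 × 10^7.

1.775 × 10^7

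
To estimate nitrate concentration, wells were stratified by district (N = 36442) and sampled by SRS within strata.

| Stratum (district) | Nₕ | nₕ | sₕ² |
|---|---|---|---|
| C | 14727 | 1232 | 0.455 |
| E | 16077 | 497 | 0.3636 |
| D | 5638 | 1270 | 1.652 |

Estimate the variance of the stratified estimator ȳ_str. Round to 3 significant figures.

Var(ȳ_str) = Σₕ Wₕ²(1 − fₕ)sₕ²/nₕ with Wₕ = Nₕ/N, N = 36442.
C: Wₕ = 0.40412162; term = 0.40412162²·(1 − 0.08365587)·0.455/1232 = 5.5269235 × 10^-5.
E: Wₕ = 0.44116679; term = 0.44116679²·(1 − 0.03091373)·0.3636/497 = 1.3798616 × 10^-4.
D: Wₕ = 0.15471160; term = 0.15471160²·(1 − 0.22525718)·1.652/1270 = 2.4121795 × 10^-5.
Sum = 2.1737719 × 10^-4.

2.17 × 10^-4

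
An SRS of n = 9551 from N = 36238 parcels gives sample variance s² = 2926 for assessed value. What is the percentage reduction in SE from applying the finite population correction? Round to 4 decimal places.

f = n/N = 9551/36238 = 0.26356311.
SE_no-fpc = √(s²/n) = 0.55349377; SE_fpc = √((1−f)s²/n) = 0.47498567.
Ratio = √(1−f) = 0.85815901. Reduction = 100·(1 − 0.85815901) = 14.1841%.

14.1841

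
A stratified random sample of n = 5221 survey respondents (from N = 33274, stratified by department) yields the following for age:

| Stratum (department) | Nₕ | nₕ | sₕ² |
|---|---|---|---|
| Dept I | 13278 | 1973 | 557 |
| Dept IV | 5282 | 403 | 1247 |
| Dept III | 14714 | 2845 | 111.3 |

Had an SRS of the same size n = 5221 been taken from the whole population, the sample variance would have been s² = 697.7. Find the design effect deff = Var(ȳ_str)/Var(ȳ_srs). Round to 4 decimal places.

1.0338

Var(ȳ_str) = Σ Wₕ²(1−fₕ)sₕ²/nₕ with Wₕ = Nₕ/33274:
  Dept I: (13278/33274)²·(1−1973/13278)·557/1973 = 0.038275539
  Dept IV: (5282/33274)²·(1−403/5282)·1247/403 = 0.072024557
  Dept III: (14714/33274)²·(1−2845/14714)·111.3/2845 = 0.0061708892
  → Var(ȳ_str) = 0.11647099.
Var(ȳ_srs) = (1 − 5221/33274)·697.7/5221 = 0.11266508.
deff = 0.11647099 / 0.11266508 = 1.0338.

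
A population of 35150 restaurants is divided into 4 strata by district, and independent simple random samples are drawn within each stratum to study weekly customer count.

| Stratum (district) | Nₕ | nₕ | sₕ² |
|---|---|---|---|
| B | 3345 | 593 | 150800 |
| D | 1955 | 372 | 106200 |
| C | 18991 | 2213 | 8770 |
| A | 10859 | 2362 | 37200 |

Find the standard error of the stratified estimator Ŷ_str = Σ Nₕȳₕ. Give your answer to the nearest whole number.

Var(Ŷ_str) = Σₕ Nₕ²(1 − fₕ)sₕ²/nₕ.
B: 3345²·(1 − 593/3345)·150800/593 = 2.3409449 × 10^9.
D: 1955²·(1 − 372/1955)·106200/372 = 8.8350549 × 10^8.
C: 18991²·(1 − 2213/18991)·8770/2213 = 1.2627175 × 10^9.
A: 10859²·(1 − 2362/10859)·37200/2362 = 1.4531769 × 10^9.
Sum = 5.9403448 × 10^9.
SE = √(5.9403448 × 10^9) = 77074.

77074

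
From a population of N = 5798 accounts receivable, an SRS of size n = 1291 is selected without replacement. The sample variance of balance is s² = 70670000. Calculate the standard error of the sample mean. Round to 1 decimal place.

206.3

Under SRS without replacement, Var(ȳ) = (1 − f)·s²/n with f = n/N = 1291/5798 = 0.22266299.
Var(ȳ) = (1 − 0.22266299)·70670000/1291 = 0.77733701·54740.511 = 42551.825.
SE(ȳ) = √(42551.825) = 206.3.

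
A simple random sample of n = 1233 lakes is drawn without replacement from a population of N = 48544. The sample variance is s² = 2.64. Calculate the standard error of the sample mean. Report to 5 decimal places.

0.04568

Under SRS without replacement, Var(ȳ) = (1 − f)·s²/n with f = n/N = 1233/48544 = 0.02539964.
Var(ȳ) = (1 − 0.02539964)·2.64/1233 = 0.97460036·0.0021411192 = 0.0020867356.
SE(ȳ) = √(0.0020867356) = 0.04568.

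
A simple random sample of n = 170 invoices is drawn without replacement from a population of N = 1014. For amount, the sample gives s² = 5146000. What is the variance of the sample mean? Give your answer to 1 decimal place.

Under SRS without replacement, Var(ȳ) = (1 − f)·s²/n with f = n/N = 170/1014 = 0.16765286.
Var(ȳ) = (1 − 0.16765286)·5146000/170 = 0.83234714·30270.588 = 25195.638.

25195.6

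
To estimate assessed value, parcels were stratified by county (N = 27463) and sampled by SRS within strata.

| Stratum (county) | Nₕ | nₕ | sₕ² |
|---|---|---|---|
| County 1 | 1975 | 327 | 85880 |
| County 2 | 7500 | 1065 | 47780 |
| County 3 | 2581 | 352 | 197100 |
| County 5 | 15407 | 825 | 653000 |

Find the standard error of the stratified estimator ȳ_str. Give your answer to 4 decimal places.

15.6221

Var(ȳ_str) = Σₕ Wₕ²(1 − fₕ)sₕ²/nₕ with Wₕ = Nₕ/N, N = 27463.
County 1: Wₕ = 0.07191494; term = 0.07191494²·(1 − 0.16556962)·85880/327 = 1.1333724.
County 2: Wₕ = 0.27309471; term = 0.27309471²·(1 − 0.14200000)·47780/1065 = 2.8708493.
County 3: Wₕ = 0.09398099; term = 0.09398099²·(1 − 0.13638125)·197100/352 = 4.2711624.
County 5: Wₕ = 0.56100936; term = 0.56100936²·(1 − 0.05354709)·653000/825 = 235.77538.
Sum = 244.05076.
SE = √(244.05076) = 15.6221.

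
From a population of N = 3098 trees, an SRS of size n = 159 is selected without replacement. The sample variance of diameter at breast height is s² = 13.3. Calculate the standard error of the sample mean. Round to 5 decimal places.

Under SRS without replacement, Var(ȳ) = (1 − f)·s²/n with f = n/N = 159/3098 = 0.05132343.
Var(ȳ) = (1 − 0.05132343)·13.3/159 = 0.94867657·0.083647799 = 0.079354706.
SE(ȳ) = √(0.079354706) = 0.28170.

0.28170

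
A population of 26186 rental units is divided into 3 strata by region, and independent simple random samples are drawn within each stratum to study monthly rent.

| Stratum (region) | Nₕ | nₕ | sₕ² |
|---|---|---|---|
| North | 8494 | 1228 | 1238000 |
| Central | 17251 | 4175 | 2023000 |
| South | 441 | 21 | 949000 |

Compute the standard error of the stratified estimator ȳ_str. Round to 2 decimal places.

16.20

Var(ȳ_str) = Σₕ Wₕ²(1 − fₕ)sₕ²/nₕ with Wₕ = Nₕ/N, N = 26186.
North: Wₕ = 0.32437180; term = 0.32437180²·(1 − 0.14457264)·1238000/1228 = 90.738501.
Central: Wₕ = 0.65878714; term = 0.65878714²·(1 − 0.24201496)·2023000/4175 = 159.40071.
South: Wₕ = 0.01684106; term = 0.01684106²·(1 − 0.04761905)·949000/21 = 12.206649.
Sum = 262.34586.
SE = √(262.34586) = 16.20.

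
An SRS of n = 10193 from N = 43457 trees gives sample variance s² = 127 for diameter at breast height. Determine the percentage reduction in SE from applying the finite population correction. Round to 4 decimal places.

f = n/N = 10193/43457 = 0.23455370.
SE_no-fpc = √(s²/n) = 0.11162227; SE_fpc = √((1−f)s²/n) = 0.097658087.
Ratio = √(1−f) = 0.87489788. Reduction = 100·(1 − 0.87489788) = 12.5102%.

12.5102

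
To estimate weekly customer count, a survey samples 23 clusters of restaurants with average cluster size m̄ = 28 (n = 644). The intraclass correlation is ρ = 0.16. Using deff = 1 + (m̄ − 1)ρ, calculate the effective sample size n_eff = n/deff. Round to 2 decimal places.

121.05

deff = 1 + (28 − 1)·0.16 = 1 + 4.32 = 5.32.
n_eff = 644 / 5.32 = 121.05.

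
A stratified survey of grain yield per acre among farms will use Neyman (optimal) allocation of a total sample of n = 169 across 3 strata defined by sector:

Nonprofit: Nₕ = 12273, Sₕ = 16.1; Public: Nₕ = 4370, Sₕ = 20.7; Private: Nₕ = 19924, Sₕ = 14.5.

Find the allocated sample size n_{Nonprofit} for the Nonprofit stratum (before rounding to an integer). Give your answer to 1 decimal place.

Neyman allocation: nₕ = n·NₕSₕ / Σⱼ NⱼSⱼ.
Σ NⱼSⱼ = 12273·16.1 + 4370·20.7 + 19924·14.5 = 576952.3.
n_{Nonprofit} = 169·12273·16.1 / 576952.3 = 57.9.

57.9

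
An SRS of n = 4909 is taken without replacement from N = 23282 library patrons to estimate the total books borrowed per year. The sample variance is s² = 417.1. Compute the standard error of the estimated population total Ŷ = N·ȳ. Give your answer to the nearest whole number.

Var(Ŷ) = N²·Var(ȳ) = N²·(1 − n/N)·s²/n.
f = 4909/23282 = 0.21084958; Var(ȳ) = 0.78915042·417.1/4909 = 0.067051261.
Var(Ŷ) = 23282² · 0.067051261 = 3.6345238 × 10^7.
SE(Ŷ) = √(3.6345238 × 10^7) = 6029.

6029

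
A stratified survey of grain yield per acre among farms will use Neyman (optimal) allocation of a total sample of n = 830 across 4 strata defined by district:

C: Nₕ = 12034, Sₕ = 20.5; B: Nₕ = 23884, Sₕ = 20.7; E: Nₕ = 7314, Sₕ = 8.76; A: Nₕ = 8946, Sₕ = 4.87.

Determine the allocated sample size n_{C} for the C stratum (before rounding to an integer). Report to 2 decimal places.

Neyman allocation: nₕ = n·NₕSₕ / Σⱼ NⱼSⱼ.
Σ NⱼSⱼ = 12034·20.5 + 23884·20.7 + 7314·8.76 + 8946·4.87 = 848733.46.
n_{C} = 830·12034·20.5 / 848733.46 = 241.25.

241.25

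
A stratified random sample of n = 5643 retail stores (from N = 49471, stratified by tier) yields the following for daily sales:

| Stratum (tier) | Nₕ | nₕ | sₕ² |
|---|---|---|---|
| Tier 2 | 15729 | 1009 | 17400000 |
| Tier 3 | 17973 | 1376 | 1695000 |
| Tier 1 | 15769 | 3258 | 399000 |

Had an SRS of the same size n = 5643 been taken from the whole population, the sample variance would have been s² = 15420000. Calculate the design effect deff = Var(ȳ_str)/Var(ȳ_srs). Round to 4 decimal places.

Var(ȳ_str) = Σ Wₕ²(1−fₕ)sₕ²/nₕ with Wₕ = Nₕ/49471:
  Tier 2: (15729/49471)²·(1−1009/15729)·17400000/1009 = 1631.4194
  Tier 3: (17973/49471)²·(1−1376/17973)·1695000/1376 = 150.14126
  Tier 1: (15769/49471)²·(1−3258/15769)·399000/3258 = 9.8722607
  → Var(ȳ_str) = 1791.4329.
Var(ȳ_srs) = (1 − 5643/49471)·15420000/5643 = 2420.8913.
deff = 1791.4329 / 2420.8913 = 0.7400.

0.7400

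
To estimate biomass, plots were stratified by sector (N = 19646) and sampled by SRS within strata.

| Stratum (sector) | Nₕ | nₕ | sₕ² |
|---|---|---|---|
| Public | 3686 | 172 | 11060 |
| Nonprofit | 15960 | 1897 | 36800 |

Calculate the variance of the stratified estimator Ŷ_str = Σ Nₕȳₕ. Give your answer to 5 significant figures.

5.1869 × 10^9

Var(Ŷ_str) = Σₕ Nₕ²(1 − fₕ)sₕ²/nₕ.
Public: 3686²·(1 − 172/3686)·11060/172 = 8.3288256 × 10^8.
Nonprofit: 15960²·(1 − 1897/15960)·36800/1897 = 4.3540293 × 10^9.
Sum = 5.1869119 × 10^9.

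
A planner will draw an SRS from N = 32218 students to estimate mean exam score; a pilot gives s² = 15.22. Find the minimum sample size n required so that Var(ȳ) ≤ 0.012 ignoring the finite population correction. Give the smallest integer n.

Without fpc, n₀ = s²/D = 15.22/0.012 = 1268.3333.
Rounding up, n = 1269.

1269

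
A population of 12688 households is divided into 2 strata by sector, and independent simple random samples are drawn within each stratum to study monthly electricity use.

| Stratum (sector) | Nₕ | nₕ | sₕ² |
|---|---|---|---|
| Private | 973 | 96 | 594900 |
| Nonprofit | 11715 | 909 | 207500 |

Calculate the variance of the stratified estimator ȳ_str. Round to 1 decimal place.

Var(ȳ_str) = Σₕ Wₕ²(1 − fₕ)sₕ²/nₕ with Wₕ = Nₕ/N, N = 12688.
Private: Wₕ = 0.07668663; term = 0.07668663²·(1 − 0.09866393)·594900/96 = 32.847236.
Nonprofit: Wₕ = 0.92331337; term = 0.92331337²·(1 − 0.07759283)·207500/909 = 179.50441.
Sum = 212.35165.

212.4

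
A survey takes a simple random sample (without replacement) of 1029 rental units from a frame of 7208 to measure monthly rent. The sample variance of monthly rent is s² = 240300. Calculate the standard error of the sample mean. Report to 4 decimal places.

14.1488

Under SRS without replacement, Var(ȳ) = (1 − f)·s²/n with f = n/N = 1029/7208 = 0.14275805.
Var(ȳ) = (1 − 0.14275805)·240300/1029 = 0.85724195·233.5277 = 200.18974.
SE(ȳ) = √(200.18974) = 14.1488.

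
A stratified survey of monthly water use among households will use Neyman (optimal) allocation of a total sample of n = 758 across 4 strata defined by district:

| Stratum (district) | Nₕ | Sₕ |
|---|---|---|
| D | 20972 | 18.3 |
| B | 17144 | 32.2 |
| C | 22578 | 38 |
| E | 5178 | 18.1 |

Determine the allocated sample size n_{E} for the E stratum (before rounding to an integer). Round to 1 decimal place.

Neyman allocation: nₕ = n·NₕSₕ / Σⱼ NⱼSⱼ.
Σ NⱼSⱼ = 20972·18.3 + 17144·32.2 + 22578·38 + 5178·18.1 = 1.8875102 × 10^6.
n_{E} = 758·5178·18.1 / (1.8875102 × 10^6) = 37.6.

37.6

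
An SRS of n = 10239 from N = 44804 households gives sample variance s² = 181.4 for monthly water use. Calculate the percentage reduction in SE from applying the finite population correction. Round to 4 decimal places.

f = n/N = 10239/44804 = 0.22852870.
SE_no-fpc = √(s²/n) = 0.13310362; SE_fpc = √((1−f)s²/n) = 0.11690949.
Ratio = √(1−f) = 0.87833439. Reduction = 100·(1 − 0.87833439) = 12.1666%.

12.1666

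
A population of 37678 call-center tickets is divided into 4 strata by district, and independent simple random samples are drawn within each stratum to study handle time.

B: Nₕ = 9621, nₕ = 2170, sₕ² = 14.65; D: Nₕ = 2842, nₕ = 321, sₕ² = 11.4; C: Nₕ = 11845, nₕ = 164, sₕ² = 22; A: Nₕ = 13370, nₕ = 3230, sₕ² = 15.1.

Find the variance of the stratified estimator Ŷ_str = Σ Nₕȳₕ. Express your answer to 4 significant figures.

Var(Ŷ_str) = Σₕ Nₕ²(1 − fₕ)sₕ²/nₕ.
B: 9621²·(1 − 2170/9621)·14.65/2170 = 483963.57.
D: 2842²·(1 − 321/2842)·11.4/321 = 254446.65.
C: 11845²·(1 − 164/11845)·22/164 = 1.8560682 × 10^7.
A: 13370²·(1 − 3230/13370)·15.1/3230 = 633787.67.
Sum = 1.993288 × 10^7.

1.993 × 10^7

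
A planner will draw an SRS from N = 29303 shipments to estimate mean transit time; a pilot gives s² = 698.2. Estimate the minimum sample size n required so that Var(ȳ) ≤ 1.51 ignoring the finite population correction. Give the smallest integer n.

Without fpc, n₀ = s²/D = 698.2/1.51 = 462.3841.
Rounding up, n = 463.

463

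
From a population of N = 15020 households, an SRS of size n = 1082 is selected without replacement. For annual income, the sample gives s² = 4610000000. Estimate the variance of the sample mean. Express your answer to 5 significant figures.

3.9537 × 10^6

Under SRS without replacement, Var(ȳ) = (1 − f)·s²/n with f = n/N = 1082/15020 = 0.07203728.
Var(ȳ) = (1 − 0.07203728)·4610000000/1082 = 0.92796272·4.2606285 × 10^6 = 3.9537044 × 10^6.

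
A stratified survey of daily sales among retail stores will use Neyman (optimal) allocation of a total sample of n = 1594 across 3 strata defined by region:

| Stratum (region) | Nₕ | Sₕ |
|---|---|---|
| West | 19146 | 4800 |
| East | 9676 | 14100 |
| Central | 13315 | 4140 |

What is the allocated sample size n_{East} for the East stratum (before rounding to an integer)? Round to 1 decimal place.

Neyman allocation: nₕ = n·NₕSₕ / Σⱼ NⱼSⱼ.
Σ NⱼSⱼ = 19146·4800 + 9676·14100 + 13315·4140 = 2.834565 × 10^8.
n_{East} = 1594·9676·14100 / (2.834565 × 10^8) = 767.2.

767.2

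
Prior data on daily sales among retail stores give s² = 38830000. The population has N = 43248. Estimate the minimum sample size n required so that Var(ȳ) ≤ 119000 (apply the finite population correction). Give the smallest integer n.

Without fpc, n₀ = s²/D = 38830000/119000 = 326.3025.
With fpc, (1 − n/N)·s²/n ≤ D requires n ≥ n₀/(1 + n₀/N) = 326.3025/(1 + 326.3025/43248) = 323.8590.
Rounding up, n = 324.

324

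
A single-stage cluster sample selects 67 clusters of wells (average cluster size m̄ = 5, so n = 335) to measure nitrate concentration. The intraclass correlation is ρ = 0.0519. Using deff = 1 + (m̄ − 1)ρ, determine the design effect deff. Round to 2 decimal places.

deff = 1 + (5 − 1)·0.0519 = 1 + 0.2076 = 1.2076.

1.21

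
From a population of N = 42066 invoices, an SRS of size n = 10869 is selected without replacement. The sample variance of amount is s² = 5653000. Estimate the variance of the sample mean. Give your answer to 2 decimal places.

Under SRS without replacement, Var(ȳ) = (1 − f)·s²/n with f = n/N = 10869/42066 = 0.25837969.
Var(ȳ) = (1 − 0.25837969)·5653000/10869 = 0.74162031·520.10305 = 385.71898.

385.72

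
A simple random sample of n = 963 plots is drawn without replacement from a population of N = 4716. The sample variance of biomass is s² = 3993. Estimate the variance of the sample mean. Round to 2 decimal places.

3.30

Under SRS without replacement, Var(ȳ) = (1 − f)·s²/n with f = n/N = 963/4716 = 0.20419847.
Var(ȳ) = (1 − 0.20419847)·3993/963 = 0.79580153·4.1464174 = 3.2997253.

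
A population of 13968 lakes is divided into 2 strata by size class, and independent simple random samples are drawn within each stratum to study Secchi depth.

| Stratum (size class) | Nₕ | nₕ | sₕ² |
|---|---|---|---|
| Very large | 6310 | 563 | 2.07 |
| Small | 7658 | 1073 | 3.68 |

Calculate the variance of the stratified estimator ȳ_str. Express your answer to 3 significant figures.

0.00157

Var(ȳ_str) = Σₕ Wₕ²(1 − fₕ)sₕ²/nₕ with Wₕ = Nₕ/N, N = 13968.
Very large: Wₕ = 0.45174685; term = 0.45174685²·(1 − 0.08922345)·2.07/563 = 6.8338282 × 10^-4.
Small: Wₕ = 0.54825315; term = 0.54825315²·(1 − 0.14011491)·3.68/1073 = 8.8644294 × 10^-4.
Sum = 0.0015698258.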